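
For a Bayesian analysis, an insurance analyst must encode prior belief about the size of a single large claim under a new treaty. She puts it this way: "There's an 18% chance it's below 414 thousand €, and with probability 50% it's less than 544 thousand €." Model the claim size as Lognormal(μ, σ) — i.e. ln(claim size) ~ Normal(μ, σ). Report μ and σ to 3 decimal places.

μ ≈ 6.299, σ ≈ 0.298

If T ~ Lognormal(μ,σ) then ln T ~ Normal(μ,σ), so the p-quantile of ln T is μ + z_p·σ.
ln(414) = 6.026 and ln(544) = 6.299; z_{0.18} = -0.9154, z_{0.5} = 0.
σ = (6.299 − 6.026)/(0 − (-0.9154)) = 0.298.
μ = 6.026 − (-0.9154)·0.298 = 6.299.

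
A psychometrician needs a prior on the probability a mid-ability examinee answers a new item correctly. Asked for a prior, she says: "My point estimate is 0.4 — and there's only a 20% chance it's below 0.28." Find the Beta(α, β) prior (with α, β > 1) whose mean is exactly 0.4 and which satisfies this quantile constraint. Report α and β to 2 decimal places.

α ≈ 4.86, β ≈ 7.29

With mean 0.4 fixed, write α = 0.4s, β = 0.6s where s = α+β.
Need P(θ < 0.28) = 0.2 under Beta(0.4s, 0.6s). Normal approximation: (q−m)/√(m(1−m)/s) ≈ z_{0.2} = -0.842, so s ≈ 0.4·0.6·(-0.842)²/(0.28−0.4)² = 11.8.
At s = 11.8: P(θ<0.28) ≈ 0.204. Adjusting to match 0.2 gives s ≈ 12.16.
So α = 0.4·12.16 ≈ 4.86, β = 0.6·12.16 ≈ 7.29.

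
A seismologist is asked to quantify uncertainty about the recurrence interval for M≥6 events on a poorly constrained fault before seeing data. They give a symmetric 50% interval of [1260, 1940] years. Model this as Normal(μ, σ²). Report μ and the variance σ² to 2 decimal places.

μ = 1600.00, σ² = 254101.44

A symmetric 50% interval runs μ ± z·σ with z = 0.6745.
Half-width = 340, so σ = 340/0.6745 = 504.085 and σ² = 254101.44.
μ is the interval midpoint, 1600.00.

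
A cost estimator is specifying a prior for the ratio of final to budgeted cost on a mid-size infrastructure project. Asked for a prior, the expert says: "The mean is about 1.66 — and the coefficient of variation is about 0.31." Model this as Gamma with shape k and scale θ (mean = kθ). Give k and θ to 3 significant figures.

For Gamma(k, scale θ): mean = kθ, variance = kθ², so CV = 1/√k.
CV = 0.31, hence k = 1/CV² = 10.4.
Then θ = mean/k = 1.66/10.4 = 0.16.

k ≈ 10.4, θ ≈ 0.16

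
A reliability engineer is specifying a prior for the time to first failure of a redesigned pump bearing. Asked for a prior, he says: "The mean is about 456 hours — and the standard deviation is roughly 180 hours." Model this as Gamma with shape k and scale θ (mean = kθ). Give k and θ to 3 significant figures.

k ≈ 6.42, θ ≈ 71.1

For Gamma(k, scale θ): mean = kθ, variance = kθ², so CV = 1/√k.
CV = SD/mean = 180/456 = 0.3947, hence k = 1/CV² = 6.42.
Then θ = mean/k = 456/6.42 = 71.1.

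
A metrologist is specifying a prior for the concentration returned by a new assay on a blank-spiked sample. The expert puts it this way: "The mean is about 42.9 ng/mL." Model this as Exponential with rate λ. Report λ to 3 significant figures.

Exponential mean = 1/λ, so λ = 1/42.9 = 0.0233.

λ ≈ 0.0233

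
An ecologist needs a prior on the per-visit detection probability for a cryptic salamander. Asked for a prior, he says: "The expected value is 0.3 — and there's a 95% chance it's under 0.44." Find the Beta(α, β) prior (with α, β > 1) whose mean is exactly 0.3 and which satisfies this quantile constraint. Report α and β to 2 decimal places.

With mean 0.3 fixed, write α = 0.3s, β = 0.7s where s = α+β.
Need P(θ < 0.44) = 0.95 under Beta(0.3s, 0.7s). Normal approximation: (q−m)/√(m(1−m)/s) ≈ z_{0.95} = 1.64, so s ≈ 0.3·0.7·(1.64)²/(0.44−0.3)² = 29.0.
At s = 29.0: P(θ<0.44) ≈ 0.944. Adjusting to match 0.95 gives s ≈ 31.24.
So α = 0.3·31.24 ≈ 9.37, β = 0.7·31.24 ≈ 21.87.

α ≈ 9.37, β ≈ 21.87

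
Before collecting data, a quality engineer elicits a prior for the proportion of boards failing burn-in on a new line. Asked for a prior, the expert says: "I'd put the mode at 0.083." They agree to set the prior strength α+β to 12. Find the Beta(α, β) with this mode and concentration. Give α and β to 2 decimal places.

For α,β > 1 the Beta mode is (α−1)/(α+β−2). With α+β = 12, the mode is (α−1)/10.
Set (α−1)/10 = 0.083 → α = 1 + 0.083·10 = 1.83.
β = 12 − α = 10.17.

α = 1.83, β = 10.17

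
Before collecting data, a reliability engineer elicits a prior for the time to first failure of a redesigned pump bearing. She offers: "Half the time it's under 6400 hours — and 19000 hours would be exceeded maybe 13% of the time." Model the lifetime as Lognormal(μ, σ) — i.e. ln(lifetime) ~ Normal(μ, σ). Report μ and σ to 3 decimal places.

μ ≈ 8.764, σ ≈ 0.966

If T ~ Lognormal(μ,σ) then ln T ~ Normal(μ,σ), so the p-quantile of ln T is μ + z_p·σ.
ln(6400) = 8.764 and ln(19000) = 9.852; z_{0.5} = 0, z_{0.87} = 1.126.
σ = (9.852 − 8.764)/(1.126 − (0)) = 0.966.
μ = 8.764 − (0)·0.966 = 8.764.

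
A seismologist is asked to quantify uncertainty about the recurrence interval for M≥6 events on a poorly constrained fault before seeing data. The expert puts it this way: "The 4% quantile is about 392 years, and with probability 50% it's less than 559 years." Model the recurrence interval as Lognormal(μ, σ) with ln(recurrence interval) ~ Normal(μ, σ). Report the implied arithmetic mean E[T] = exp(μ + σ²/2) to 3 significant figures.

E[T] ≈ 571 years

If T ~ Lognormal(μ,σ) then ln T ~ Normal(μ,σ), so the p-quantile of ln T is μ + z_p·σ.
ln(392) = 5.971 and ln(559) = 6.326; z_{0.04} = -1.751, z_{0.5} = 0.
σ = (6.326 − 5.971)/(0 − (-1.751)) = 0.203.
μ = 5.971 − (-1.751)·0.203 = 6.326.
E[T] = exp(μ + σ²/2) = exp(6.326 + 0.0205) = 571 years.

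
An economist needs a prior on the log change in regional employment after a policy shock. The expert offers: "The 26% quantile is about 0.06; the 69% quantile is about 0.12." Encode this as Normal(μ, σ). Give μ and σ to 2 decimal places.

The p-quantile of Normal(μ,σ) is μ + z_p·σ, with z_{0.26} = -0.6433 and z_{0.69} = 0.4959.
Eliminate σ: μ = (z₂·x₁ − z₁·x₂)/(z₂ − z₁) = (0.4959·0.06 − (-0.6433)·0.12)/1.139 = 0.09.
Then σ = (x₂ − x₁)/(z₂ − z₁) = (0.12 − 0.06)/1.139 = 0.05.

μ = 0.09, σ = 0.05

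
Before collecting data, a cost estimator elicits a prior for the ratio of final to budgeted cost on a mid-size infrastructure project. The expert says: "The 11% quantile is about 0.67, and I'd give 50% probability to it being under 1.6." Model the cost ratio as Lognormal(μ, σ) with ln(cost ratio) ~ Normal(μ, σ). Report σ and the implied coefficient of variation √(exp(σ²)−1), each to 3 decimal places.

If T ~ Lognormal(μ,σ) then ln T ~ Normal(μ,σ), so the p-quantile of ln T is μ + z_p·σ.
ln(0.67) = -0.4005 and ln(1.6) = 0.47; z_{0.11} = -1.227, z_{0.5} = 0.
σ = (0.47 − -0.4005)/(0 − (-1.227)) = 0.710.
μ = -0.4005 − (-1.227)·0.710 = 0.470.
CV = √(exp(σ²)−1) = √(exp(0.5037)−1) = 0.809.

σ ≈ 0.710, CV ≈ 0.809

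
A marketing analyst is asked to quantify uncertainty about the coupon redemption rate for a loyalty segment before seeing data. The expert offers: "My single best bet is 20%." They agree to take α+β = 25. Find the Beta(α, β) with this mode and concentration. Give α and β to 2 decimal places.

α = 5.60, β = 19.40

For α,β > 1 the Beta mode is (α−1)/(α+β−2). With α+β = 25, the mode is (α−1)/23.
Set (α−1)/23 = 0.2 → α = 1 + 0.2·23 = 5.60.
β = 25 − α = 19.40.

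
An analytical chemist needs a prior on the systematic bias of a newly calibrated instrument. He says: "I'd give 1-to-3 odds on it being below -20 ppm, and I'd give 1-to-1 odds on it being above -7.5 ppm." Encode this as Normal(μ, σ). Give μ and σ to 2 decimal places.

For Normal(μ,σ), the p-quantile is μ + z_p·σ. Here z_{0.25} = -0.6745, z_{0.5} = 0.
So -20 = μ − 0.6745σ and -7.5 = μ + 0σ.
Subtracting: σ = (-7.5 − -20)/(0 − (-0.6745)) = 18.53.
Then μ = -20 − (-0.6745)·18.53 = -7.50.

μ = -7.50, σ = 18.53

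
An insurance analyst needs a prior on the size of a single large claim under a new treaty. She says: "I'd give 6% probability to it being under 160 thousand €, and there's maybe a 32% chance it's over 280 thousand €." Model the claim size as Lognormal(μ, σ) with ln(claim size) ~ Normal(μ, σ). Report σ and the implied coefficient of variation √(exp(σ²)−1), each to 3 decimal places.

If T ~ Lognormal(μ,σ) then ln T ~ Normal(μ,σ), so the p-quantile of ln T is μ + z_p·σ.
ln(160) = 5.075 and ln(280) = 5.635; z_{0.06} = -1.555, z_{0.68} = 0.4677.
σ = (5.635 − 5.075)/(0.4677 − (-1.555)) = 0.277.
μ = 5.075 − (-1.555)·0.277 = 5.505.
CV = √(exp(σ²)−1) = √(exp(0.0766)−1) = 0.282.

σ ≈ 0.277, CV ≈ 0.282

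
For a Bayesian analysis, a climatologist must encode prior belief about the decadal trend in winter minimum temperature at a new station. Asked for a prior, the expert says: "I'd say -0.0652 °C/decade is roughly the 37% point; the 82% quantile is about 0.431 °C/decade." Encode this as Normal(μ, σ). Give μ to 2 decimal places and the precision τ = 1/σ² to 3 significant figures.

μ = 0.07, τ = 6.32

The p-quantile of Normal(μ,σ) is μ + z_p·σ, with z_{0.37} = -0.3319 and z_{0.82} = 0.9154.
Eliminate σ: μ = (z₂·x₁ − z₁·x₂)/(z₂ − z₁) = (0.9154·-0.0652 − (-0.3319)·0.431)/1.247 = 0.07.
Then σ = (x₂ − x₁)/(z₂ − z₁) = (0.431 − -0.0652)/1.247 = 0.40.
Precision τ = 1/σ² = 1/0.3978² = 6.32.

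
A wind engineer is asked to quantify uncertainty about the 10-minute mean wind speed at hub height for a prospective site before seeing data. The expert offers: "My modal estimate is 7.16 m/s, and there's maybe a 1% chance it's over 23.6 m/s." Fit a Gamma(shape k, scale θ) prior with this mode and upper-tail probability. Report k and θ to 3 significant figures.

Gamma(k,θ) with k>1 has mode (k−1)θ, so θ = 7.16/(k−1).
Need P(X < 23.6) = 0.99 with θ tied to k this way. Start at k = 2, θ = 7.16: P(X<23.6) ≈ 0.841.
Too low — raise k to concentrate. Iterating converges to k ≈ 4.09.
Then θ = 7.16/(4.09−1) ≈ 2.32.

k ≈ 4.09, θ ≈ 2.32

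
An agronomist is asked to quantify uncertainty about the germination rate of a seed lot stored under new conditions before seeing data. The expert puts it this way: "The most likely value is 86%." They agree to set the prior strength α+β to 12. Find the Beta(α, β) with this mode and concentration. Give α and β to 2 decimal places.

For α,β > 1 the Beta mode is (α−1)/(α+β−2). With α+β = 12, the mode is (α−1)/10.
Set (α−1)/10 = 0.86 → α = 1 + 0.86·10 = 9.60.
β = 12 − α = 2.40.

α = 9.60, β = 2.40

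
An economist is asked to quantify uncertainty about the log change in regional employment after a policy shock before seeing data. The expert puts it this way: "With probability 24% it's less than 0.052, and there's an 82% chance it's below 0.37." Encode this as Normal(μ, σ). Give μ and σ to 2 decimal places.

The p-quantile of Normal(μ,σ) is μ + z_p·σ, with z_{0.24} = -0.7063 and z_{0.82} = 0.9154.
Eliminate σ: μ = (z₂·x₁ − z₁·x₂)/(z₂ − z₁) = (0.9154·0.052 − (-0.7063)·0.37)/1.622 = 0.19.
Then σ = (x₂ − x₁)/(z₂ − z₁) = (0.37 − 0.052)/1.622 = 0.20.

μ = 0.19, σ = 0.20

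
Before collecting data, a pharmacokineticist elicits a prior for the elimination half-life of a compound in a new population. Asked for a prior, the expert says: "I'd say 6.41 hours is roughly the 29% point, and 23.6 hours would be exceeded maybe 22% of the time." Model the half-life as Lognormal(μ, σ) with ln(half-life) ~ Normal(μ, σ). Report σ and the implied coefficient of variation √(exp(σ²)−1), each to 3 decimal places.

If T ~ Lognormal(μ,σ) then ln T ~ Normal(μ,σ), so the p-quantile of ln T is μ + z_p·σ.
ln(6.41) = 1.858 and ln(23.6) = 3.161; z_{0.29} = -0.5534, z_{0.78} = 0.7722.
σ = (3.161 − 1.858)/(0.7722 − (-0.5534)) = 0.983.
μ = 1.858 − (-0.5534)·0.983 = 2.402.
CV = √(exp(σ²)−1) = √(exp(0.9668)−1) = 1.277.

σ ≈ 0.983, CV ≈ 1.277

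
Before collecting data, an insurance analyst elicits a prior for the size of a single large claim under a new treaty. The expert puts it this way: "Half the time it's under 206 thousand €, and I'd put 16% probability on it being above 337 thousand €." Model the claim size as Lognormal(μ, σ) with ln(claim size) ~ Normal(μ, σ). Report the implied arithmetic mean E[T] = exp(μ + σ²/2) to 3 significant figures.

If T ~ Lognormal(μ,σ) then ln T ~ Normal(μ,σ), so the p-quantile of ln T is μ + z_p·σ.
ln(206) = 5.328 and ln(337) = 5.82; z_{0.5} = 0, z_{0.84} = 0.9945.
σ = (5.82 − 5.328)/(0.9945 − (0)) = 0.495.
μ = 5.328 − (0)·0.495 = 5.328.
E[T] = exp(μ + σ²/2) = exp(5.328 + 0.1225) = 233 thousand €.

E[T] ≈ 233 thousand €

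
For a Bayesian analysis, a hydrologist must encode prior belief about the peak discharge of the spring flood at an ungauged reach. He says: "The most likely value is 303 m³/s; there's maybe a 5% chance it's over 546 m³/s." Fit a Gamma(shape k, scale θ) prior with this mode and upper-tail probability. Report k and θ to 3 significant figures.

Gamma(k,θ) with k>1 has mode (k−1)θ, so θ = 303/(k−1).
Need P(X < 546) = 0.95 with θ tied to k this way. Start at k = 2, θ = 303: P(X<546) ≈ 0.538.
Too low — raise k to concentrate. Iterating converges to k ≈ 9.04.
Then θ = 303/(9.04−1) ≈ 37.7.

k ≈ 9.04, θ ≈ 37.7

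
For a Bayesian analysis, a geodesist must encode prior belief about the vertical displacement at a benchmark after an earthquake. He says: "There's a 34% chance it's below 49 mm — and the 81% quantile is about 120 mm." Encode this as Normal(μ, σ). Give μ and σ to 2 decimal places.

The p-quantile of Normal(μ,σ) is μ + z_p·σ, with z_{0.34} = -0.4125 and z_{0.81} = 0.8779.
Eliminate σ: μ = (z₂·x₁ − z₁·x₂)/(z₂ − z₁) = (0.8779·49 − (-0.4125)·120)/1.29 = 71.70.
Then σ = (x₂ − x₁)/(z₂ − z₁) = (120 − 49)/1.29 = 55.02.

μ = 71.70, σ = 55.02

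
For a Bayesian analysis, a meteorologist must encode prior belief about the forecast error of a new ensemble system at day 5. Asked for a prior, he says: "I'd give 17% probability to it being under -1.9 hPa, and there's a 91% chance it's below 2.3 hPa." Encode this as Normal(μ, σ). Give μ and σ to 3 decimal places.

μ = -0.154, σ = 1.830

For Normal(μ,σ), the p-quantile is μ + z_p·σ. Here z_{0.17} = -0.9542, z_{0.91} = 1.341.
So -1.9 = μ − 0.9542σ and 2.3 = μ + 1.341σ.
Subtracting: σ = (2.3 − -1.9)/(1.341 − (-0.9542)) = 1.830.
Then μ = -1.9 − (-0.9542)·1.830 = -0.154.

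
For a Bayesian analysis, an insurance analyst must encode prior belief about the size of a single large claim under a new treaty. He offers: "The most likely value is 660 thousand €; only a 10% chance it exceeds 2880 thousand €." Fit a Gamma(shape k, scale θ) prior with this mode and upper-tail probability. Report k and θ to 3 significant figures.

k ≈ 1.83, θ ≈ 791

Gamma(k,θ) with k>1 has mode (k−1)θ, so θ = 660/(k−1).
Need P(X < 2880) = 0.9 with θ tied to k this way. Start at k = 2, θ = 660: P(X<2880) ≈ 0.932.
Too high — lower k to spread out. Iterating converges to k ≈ 1.83.
Then θ = 660/(1.83−1) ≈ 791.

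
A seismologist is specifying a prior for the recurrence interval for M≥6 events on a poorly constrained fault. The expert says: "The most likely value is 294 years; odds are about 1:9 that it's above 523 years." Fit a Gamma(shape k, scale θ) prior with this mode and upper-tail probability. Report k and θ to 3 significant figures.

Gamma(k,θ) with k>1 has mode (k−1)θ, so θ = 294/(k−1).
Need P(X < 523) = 0.9 with θ tied to k this way. Start at k = 2, θ = 294: P(X<523) ≈ 0.531.
Too low — raise k to concentrate. Iterating converges to k ≈ 6.73.
Then θ = 294/(6.73−1) ≈ 51.3.

k ≈ 6.73, θ ≈ 51.3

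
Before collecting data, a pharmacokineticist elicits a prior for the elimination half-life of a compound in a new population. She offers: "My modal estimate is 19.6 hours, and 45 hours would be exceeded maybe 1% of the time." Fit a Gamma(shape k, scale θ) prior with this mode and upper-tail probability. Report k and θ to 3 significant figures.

k ≈ 7.92, θ ≈ 2.83

Gamma(k,θ) with k>1 has mode (k−1)θ, so θ = 19.6/(k−1).
Need P(X < 45) = 0.99 with θ tied to k this way. Start at k = 2, θ = 19.6: P(X<45) ≈ 0.668.
Too low — raise k to concentrate. Iterating converges to k ≈ 7.92.
Then θ = 19.6/(7.92−1) ≈ 2.83.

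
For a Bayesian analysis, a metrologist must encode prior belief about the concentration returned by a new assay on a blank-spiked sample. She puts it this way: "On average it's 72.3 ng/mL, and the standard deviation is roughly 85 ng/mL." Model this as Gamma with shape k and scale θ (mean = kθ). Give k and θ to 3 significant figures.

k ≈ 0.724, θ ≈ 99.9

For Gamma(k, scale θ): mean = kθ, variance = kθ², so CV = 1/√k.
CV = SD/mean = 85/72.3 = 1.176, hence k = 1/CV² = 0.724.
Then θ = mean/k = 72.3/0.724 = 99.9.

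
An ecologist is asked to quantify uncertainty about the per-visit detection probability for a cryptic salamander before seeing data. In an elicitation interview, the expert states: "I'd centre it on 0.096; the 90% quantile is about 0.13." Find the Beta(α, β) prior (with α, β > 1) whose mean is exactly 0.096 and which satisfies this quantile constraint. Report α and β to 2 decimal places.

α ≈ 12.57, β ≈ 118.39

With mean 0.096 fixed, write α = 0.096s, β = 0.904s where s = α+β.
Need P(θ < 0.13) = 0.9 under Beta(0.096s, 0.904s). Normal approximation: (q−m)/√(m(1−m)/s) ≈ z_{0.9} = 1.28, so s ≈ 0.096·0.904·(1.28)²/(0.13−0.096)² = 123.3.
At s = 123.3: P(θ<0.13) ≈ 0.894. Adjusting to match 0.9 gives s ≈ 130.97.
So α = 0.096·130.97 ≈ 12.57, β = 0.904·130.97 ≈ 118.39.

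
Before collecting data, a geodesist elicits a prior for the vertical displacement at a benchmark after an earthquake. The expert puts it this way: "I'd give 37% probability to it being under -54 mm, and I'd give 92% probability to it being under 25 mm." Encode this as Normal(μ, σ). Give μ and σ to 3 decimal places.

μ = -38.906, σ = 45.483

For Normal(μ,σ), the p-quantile is μ + z_p·σ. Here z_{0.37} = -0.3319, z_{0.92} = 1.405.
So -54 = μ − 0.3319σ and 25 = μ + 1.405σ.
Subtracting: σ = (25 − -54)/(1.405 − (-0.3319)) = 45.483.
Then μ = -54 − (-0.3319)·45.483 = -38.906.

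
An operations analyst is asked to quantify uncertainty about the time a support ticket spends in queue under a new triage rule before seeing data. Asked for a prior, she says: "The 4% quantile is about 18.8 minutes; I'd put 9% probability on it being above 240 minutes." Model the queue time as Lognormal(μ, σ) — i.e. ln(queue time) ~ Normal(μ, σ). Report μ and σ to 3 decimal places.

If T ~ Lognormal(μ,σ) then ln T ~ Normal(μ,σ), so the p-quantile of ln T is μ + z_p·σ.
ln(18.8) = 2.934 and ln(240) = 5.481; z_{0.04} = -1.751, z_{0.91} = 1.341.
σ = (5.481 − 2.934)/(1.341 − (-1.751)) = 0.824.
μ = 2.934 − (-1.751)·0.824 = 4.376.

μ ≈ 4.376, σ ≈ 0.824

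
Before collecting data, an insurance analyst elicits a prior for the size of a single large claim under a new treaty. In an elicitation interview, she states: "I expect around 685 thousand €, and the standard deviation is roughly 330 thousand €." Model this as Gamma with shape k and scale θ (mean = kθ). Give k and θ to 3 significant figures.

k ≈ 4.31, θ ≈ 159

For Gamma(k, scale θ): mean = kθ, variance = kθ², so CV = 1/√k.
CV = SD/mean = 330/685 = 0.4818, hence k = 1/CV² = 4.31.
Then θ = mean/k = 685/4.31 = 159.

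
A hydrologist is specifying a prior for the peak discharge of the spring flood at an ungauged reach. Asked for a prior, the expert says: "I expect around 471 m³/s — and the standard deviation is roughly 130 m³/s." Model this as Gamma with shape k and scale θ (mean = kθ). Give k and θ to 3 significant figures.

k ≈ 13.1, θ ≈ 35.9

For Gamma(k, scale θ): mean = kθ, variance = kθ², so CV = 1/√k.
CV = SD/mean = 130/471 = 0.276, hence k = 1/CV² = 13.1.
Then θ = mean/k = 471/13.1 = 35.9.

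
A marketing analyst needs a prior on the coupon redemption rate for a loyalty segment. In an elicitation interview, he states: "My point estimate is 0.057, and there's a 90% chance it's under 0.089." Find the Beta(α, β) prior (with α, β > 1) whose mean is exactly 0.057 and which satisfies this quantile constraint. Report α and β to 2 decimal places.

α ≈ 5.33, β ≈ 88.23

With mean 0.057 fixed, write α = 0.057s, β = 0.943s where s = α+β.
Need P(θ < 0.089) = 0.9 under Beta(0.057s, 0.943s). Normal approximation: (q−m)/√(m(1−m)/s) ≈ z_{0.9} = 1.28, so s ≈ 0.057·0.943·(1.28)²/(0.089−0.057)² = 86.2.
At s = 86.2: P(θ<0.089) ≈ 0.893. Adjusting to match 0.9 gives s ≈ 93.56.
So α = 0.057·93.56 ≈ 5.33, β = 0.943·93.56 ≈ 88.23.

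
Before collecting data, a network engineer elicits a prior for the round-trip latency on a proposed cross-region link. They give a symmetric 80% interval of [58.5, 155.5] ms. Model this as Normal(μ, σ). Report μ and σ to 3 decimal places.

A symmetric 80% interval runs μ ± z·σ with z = 1.282.
Half-width = 48.5, so σ = 48.5/1.282 = 37.845.
μ is the interval midpoint, 107.000.

μ = 107.000, σ = 37.845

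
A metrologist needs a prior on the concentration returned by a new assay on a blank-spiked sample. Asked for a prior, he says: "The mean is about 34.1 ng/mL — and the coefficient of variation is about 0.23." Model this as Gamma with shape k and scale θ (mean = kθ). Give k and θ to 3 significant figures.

For Gamma(k, scale θ): mean = kθ, variance = kθ², so CV = 1/√k.
CV = 0.23, hence k = 1/CV² = 18.9.
Then θ = mean/k = 34.1/18.9 = 1.8.

k ≈ 18.9, θ ≈ 1.8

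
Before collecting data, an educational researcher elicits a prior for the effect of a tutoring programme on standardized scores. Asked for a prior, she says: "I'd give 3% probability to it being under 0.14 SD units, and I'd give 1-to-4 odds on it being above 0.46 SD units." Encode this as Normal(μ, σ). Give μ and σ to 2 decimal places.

For Normal(μ,σ), the p-quantile is μ + z_p·σ. Here z_{0.03} = -1.881, z_{0.8} = 0.8416.
So 0.14 = μ − 1.881σ and 0.46 = μ + 0.8416σ.
Subtracting: σ = (0.46 − 0.14)/(0.8416 − (-1.881)) = 0.12.
Then μ = 0.14 − (-1.881)·0.12 = 0.36.

μ = 0.36, σ = 0.12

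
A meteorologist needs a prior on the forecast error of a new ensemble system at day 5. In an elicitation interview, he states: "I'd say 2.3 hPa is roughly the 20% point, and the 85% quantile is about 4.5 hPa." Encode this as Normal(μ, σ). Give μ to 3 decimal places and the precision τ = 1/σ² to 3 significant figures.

μ = 3.286, τ = 0.729

The p-quantile of Normal(μ,σ) is μ + z_p·σ, with z_{0.2} = -0.8416 and z_{0.85} = 1.036.
Eliminate σ: μ = (z₂·x₁ − z₁·x₂)/(z₂ − z₁) = (1.036·2.3 − (-0.8416)·4.5)/1.878 = 3.286.
Then σ = (x₂ − x₁)/(z₂ − z₁) = (4.5 − 2.3)/1.878 = 1.171.
Precision τ = 1/σ² = 1/1.171² = 0.729.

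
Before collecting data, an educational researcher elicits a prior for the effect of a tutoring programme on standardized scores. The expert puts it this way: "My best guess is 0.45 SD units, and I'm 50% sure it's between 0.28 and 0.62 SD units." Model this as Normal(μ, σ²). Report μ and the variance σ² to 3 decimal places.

μ = 0.450, σ² = 0.064

A symmetric 50% interval runs μ ± z·σ with z = 0.6745.
Half-width = 0.17, so σ = 0.17/0.6745 = 0.2520 and σ² = 0.064.
μ is the stated best guess, 0.450.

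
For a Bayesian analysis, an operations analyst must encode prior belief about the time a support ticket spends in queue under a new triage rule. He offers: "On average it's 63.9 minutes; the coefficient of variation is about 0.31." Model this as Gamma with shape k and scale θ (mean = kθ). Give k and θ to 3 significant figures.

For Gamma(k, scale θ): mean = kθ, variance = kθ², so CV = 1/√k.
CV = 0.31, hence k = 1/CV² = 10.4.
Then θ = mean/k = 63.9/10.4 = 6.14.

k ≈ 10.4, θ ≈ 6.14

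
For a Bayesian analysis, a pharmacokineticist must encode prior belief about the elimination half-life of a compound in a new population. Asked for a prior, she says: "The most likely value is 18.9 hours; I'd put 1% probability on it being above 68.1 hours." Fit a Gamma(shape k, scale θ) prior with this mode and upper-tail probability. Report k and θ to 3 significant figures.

Gamma(k,θ) with k>1 has mode (k−1)θ, so θ = 18.9/(k−1).
Need P(X < 68.1) = 0.99 with θ tied to k this way. Start at k = 2, θ = 18.9: P(X<68.1) ≈ 0.875.
Too low — raise k to concentrate. Iterating converges to k ≈ 3.62.
Then θ = 18.9/(3.62−1) ≈ 7.22.

k ≈ 3.62, θ ≈ 7.22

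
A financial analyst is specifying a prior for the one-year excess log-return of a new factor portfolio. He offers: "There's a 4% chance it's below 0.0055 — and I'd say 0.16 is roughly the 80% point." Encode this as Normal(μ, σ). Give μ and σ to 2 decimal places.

For Normal(μ,σ), the p-quantile is μ + z_p·σ. Here z_{0.04} = -1.751, z_{0.8} = 0.8416.
So 0.0055 = μ − 1.751σ and 0.16 = μ + 0.8416σ.
Subtracting: σ = (0.16 − 0.0055)/(0.8416 − (-1.751)) = 0.06.
Then μ = 0.0055 − (-1.751)·0.06 = 0.11.

μ = 0.11, σ = 0.06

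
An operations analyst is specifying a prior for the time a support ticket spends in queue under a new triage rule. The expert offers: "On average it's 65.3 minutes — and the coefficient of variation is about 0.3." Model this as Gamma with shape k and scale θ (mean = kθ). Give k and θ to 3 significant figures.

For Gamma(k, scale θ): mean = kθ, variance = kθ², so CV = 1/√k.
CV = 0.3, hence k = 1/CV² = 11.1.
Then θ = mean/k = 65.3/11.1 = 5.88.

k ≈ 11.1, θ ≈ 5.88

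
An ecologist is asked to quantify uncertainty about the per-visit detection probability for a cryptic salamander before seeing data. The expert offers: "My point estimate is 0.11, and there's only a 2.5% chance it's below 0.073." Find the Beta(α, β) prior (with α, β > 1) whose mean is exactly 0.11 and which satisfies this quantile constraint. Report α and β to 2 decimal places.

α ≈ 25.32, β ≈ 204.84

With mean 0.11 fixed, write α = 0.11s, β = 0.89s where s = α+β.
Need P(θ < 0.073) = 0.025 under Beta(0.11s, 0.89s). Normal approximation: (q−m)/√(m(1−m)/s) ≈ z_{0.025} = -1.96, so s ≈ 0.11·0.89·(-1.96)²/(0.073−0.11)² = 274.7.
At s = 274.7: P(θ<0.073) ≈ 0.016. Adjusting to match 0.025 gives s ≈ 230.15.
So α = 0.11·230.15 ≈ 25.32, β = 0.89·230.15 ≈ 204.84.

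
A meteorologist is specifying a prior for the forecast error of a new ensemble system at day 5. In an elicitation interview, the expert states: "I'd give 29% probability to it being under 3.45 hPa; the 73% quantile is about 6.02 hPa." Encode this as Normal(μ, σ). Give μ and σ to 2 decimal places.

μ = 4.67, σ = 2.20

For Normal(μ,σ), the p-quantile is μ + z_p·σ. Here z_{0.29} = -0.5534, z_{0.73} = 0.6128.
So 3.45 = μ − 0.5534σ and 6.02 = μ + 0.6128σ.
Subtracting: σ = (6.02 − 3.45)/(0.6128 − (-0.5534)) = 2.20.
Then μ = 3.45 − (-0.5534)·2.20 = 4.67.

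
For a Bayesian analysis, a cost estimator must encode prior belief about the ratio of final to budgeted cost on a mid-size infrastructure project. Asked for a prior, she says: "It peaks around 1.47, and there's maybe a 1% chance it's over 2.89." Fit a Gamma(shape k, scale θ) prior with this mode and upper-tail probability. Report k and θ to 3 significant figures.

Gamma(k,θ) with k>1 has mode (k−1)θ, so θ = 1.47/(k−1).
Need P(X < 2.89) = 0.99 with θ tied to k this way. Start at k = 2, θ = 1.47: P(X<2.89) ≈ 0.585.
Too low — raise k to concentrate. Iterating converges to k ≈ 11.8.
Then θ = 1.47/(11.8−1) ≈ 0.136.

k ≈ 11.8, θ ≈ 0.136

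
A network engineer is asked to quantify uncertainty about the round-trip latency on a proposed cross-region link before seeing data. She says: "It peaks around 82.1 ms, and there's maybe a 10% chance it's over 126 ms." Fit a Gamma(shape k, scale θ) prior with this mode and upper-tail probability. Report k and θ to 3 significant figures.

Gamma(k,θ) with k>1 has mode (k−1)θ, so θ = 82.1/(k−1).
Need P(X < 126) = 0.9 with θ tied to k this way. Start at k = 2, θ = 82.1: P(X<126) ≈ 0.454.
Too low — raise k to concentrate. Iterating converges to k ≈ 11.2.
Then θ = 82.1/(11.2−1) ≈ 8.07.

k ≈ 11.2, θ ≈ 8.07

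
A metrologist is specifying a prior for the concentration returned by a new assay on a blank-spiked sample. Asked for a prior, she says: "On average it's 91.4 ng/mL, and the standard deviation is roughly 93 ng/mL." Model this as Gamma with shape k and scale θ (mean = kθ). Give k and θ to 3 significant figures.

k ≈ 0.966, θ ≈ 94.6

For Gamma(k, scale θ): mean = kθ, variance = kθ², so CV = 1/√k.
CV = SD/mean = 93/91.4 = 1.018, hence k = 1/CV² = 0.966.
Then θ = mean/k = 91.4/0.966 = 94.6.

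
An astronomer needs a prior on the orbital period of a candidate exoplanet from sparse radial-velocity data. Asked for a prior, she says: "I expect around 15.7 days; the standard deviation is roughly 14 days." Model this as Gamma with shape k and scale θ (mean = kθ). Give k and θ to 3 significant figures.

k ≈ 1.26, θ ≈ 12.5

For Gamma(k, scale θ): mean = kθ, variance = kθ², so CV = 1/√k.
CV = SD/mean = 14/15.7 = 0.8917, hence k = 1/CV² = 1.26.
Then θ = mean/k = 15.7/1.26 = 12.5.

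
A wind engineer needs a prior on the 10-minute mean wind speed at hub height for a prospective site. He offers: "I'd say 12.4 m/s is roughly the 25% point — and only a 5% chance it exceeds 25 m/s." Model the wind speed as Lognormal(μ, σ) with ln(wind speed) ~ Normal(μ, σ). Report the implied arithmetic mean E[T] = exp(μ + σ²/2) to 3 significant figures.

If T ~ Lognormal(μ,σ) then ln T ~ Normal(μ,σ), so the p-quantile of ln T is μ + z_p·σ.
ln(12.4) = 2.518 and ln(25) = 3.219; z_{0.25} = -0.6745, z_{0.95} = 1.645.
σ = (3.219 − 2.518)/(1.645 − (-0.6745)) = 0.302.
μ = 2.518 − (-0.6745)·0.302 = 2.722.
E[T] = exp(μ + σ²/2) = exp(2.722 + 0.0457) = 15.9 m/s.

E[T] ≈ 15.9 m/s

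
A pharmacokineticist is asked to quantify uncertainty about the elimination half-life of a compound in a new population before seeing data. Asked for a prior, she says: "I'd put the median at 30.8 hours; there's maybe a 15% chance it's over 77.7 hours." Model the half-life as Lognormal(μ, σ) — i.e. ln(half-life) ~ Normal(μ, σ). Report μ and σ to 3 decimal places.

If T ~ Lognormal(μ,σ) then ln T ~ Normal(μ,σ), so the p-quantile of ln T is μ + z_p·σ.
ln(30.8) = 3.428 and ln(77.7) = 4.353; z_{0.5} = 0, z_{0.85} = 1.036.
σ = (4.353 − 3.428)/(1.036 − (0)) = 0.893.
μ = 3.428 − (0)·0.893 = 3.428.

μ ≈ 3.428, σ ≈ 0.893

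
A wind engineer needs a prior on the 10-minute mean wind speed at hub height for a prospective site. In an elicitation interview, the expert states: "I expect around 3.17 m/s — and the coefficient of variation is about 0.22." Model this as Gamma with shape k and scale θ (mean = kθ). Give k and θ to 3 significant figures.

For Gamma(k, scale θ): mean = kθ, variance = kθ², so CV = 1/√k.
CV = 0.22, hence k = 1/CV² = 20.7.
Then θ = mean/k = 3.17/20.7 = 0.153.

k ≈ 20.7, θ ≈ 0.153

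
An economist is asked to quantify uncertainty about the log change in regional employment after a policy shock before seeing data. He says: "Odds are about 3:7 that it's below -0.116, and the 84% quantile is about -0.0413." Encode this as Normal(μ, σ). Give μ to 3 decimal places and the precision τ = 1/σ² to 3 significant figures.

μ = -0.090, τ = 413

For Normal(μ,σ), the p-quantile is μ + z_p·σ. Here z_{0.3} = -0.5244, z_{0.84} = 0.9945.
So -0.116 = μ − 0.5244σ and -0.0413 = μ + 0.9945σ.
Subtracting: σ = (-0.0413 − -0.116)/(0.9945 − (-0.5244)) = 0.049.
Then μ = -0.116 − (-0.5244)·0.049 = -0.090.
Precision τ = 1/σ² = 1/0.04918² = 413.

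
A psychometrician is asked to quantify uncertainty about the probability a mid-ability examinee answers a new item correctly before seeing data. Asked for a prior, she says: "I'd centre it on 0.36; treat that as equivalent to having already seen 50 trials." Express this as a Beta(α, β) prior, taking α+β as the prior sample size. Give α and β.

Under the effective-sample-size interpretation, Beta(α, β) has prior mean α/(α+β) and prior sample size α+β.
So α+β = 50 and α/(α+β) = 0.36, giving α = 0.36·50 = 18 and β = 50 − 18 = 32.

α = 18, β = 32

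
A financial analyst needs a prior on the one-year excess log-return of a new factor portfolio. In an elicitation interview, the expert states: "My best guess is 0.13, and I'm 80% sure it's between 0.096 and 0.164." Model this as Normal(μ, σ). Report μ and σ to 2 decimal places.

μ = 0.13, σ = 0.03

A symmetric 80% interval runs μ ± z·σ with z = 1.282.
Half-width = 0.034, so σ = 0.034/1.282 = 0.03.
μ is the stated best guess, 0.13.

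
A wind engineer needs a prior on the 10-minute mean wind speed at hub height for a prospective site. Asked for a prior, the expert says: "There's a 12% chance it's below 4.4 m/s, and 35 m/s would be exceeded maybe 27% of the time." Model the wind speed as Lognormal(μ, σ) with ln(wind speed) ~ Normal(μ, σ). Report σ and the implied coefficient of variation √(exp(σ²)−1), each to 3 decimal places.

If T ~ Lognormal(μ,σ) then ln T ~ Normal(μ,σ), so the p-quantile of ln T is μ + z_p·σ.
ln(4.4) = 1.482 and ln(35) = 3.555; z_{0.12} = -1.175, z_{0.73} = 0.6128.
σ = (3.555 − 1.482)/(0.6128 − (-1.175)) = 1.160.
μ = 1.482 − (-1.175)·1.160 = 2.845.
CV = √(exp(σ²)−1) = √(exp(1.3455)−1) = 1.685.

σ ≈ 1.160, CV ≈ 1.685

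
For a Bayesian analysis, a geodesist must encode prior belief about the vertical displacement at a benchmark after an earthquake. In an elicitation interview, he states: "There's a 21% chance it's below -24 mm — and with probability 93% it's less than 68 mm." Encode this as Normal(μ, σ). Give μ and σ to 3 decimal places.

μ = 8.508, σ = 40.312

The p-quantile of Normal(μ,σ) is μ + z_p·σ, with z_{0.21} = -0.8064 and z_{0.93} = 1.476.
Eliminate σ: μ = (z₂·x₁ − z₁·x₂)/(z₂ − z₁) = (1.476·-24 − (-0.8064)·68)/2.282 = 8.508.
Then σ = (x₂ − x₁)/(z₂ − z₁) = (68 − -24)/2.282 = 40.312.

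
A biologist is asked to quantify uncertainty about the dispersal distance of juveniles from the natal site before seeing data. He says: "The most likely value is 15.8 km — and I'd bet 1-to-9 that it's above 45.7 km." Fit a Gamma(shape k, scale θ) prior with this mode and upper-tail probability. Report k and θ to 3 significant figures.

Gamma(k,θ) with k>1 has mode (k−1)θ, so θ = 15.8/(k−1).
Need P(X < 45.7) = 0.9 with θ tied to k this way. Start at k = 2, θ = 15.8: P(X<45.7) ≈ 0.784.
Too low — raise k to concentrate. Iterating converges to k ≈ 2.69.
Then θ = 15.8/(2.69−1) ≈ 9.35.

k ≈ 2.69, θ ≈ 9.35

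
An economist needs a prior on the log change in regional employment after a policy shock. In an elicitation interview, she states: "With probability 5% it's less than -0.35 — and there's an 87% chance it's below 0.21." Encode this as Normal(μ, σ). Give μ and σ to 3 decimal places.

μ = -0.018, σ = 0.202

The p-quantile of Normal(μ,σ) is μ + z_p·σ, with z_{0.05} = -1.645 and z_{0.87} = 1.126.
Eliminate σ: μ = (z₂·x₁ − z₁·x₂)/(z₂ − z₁) = (1.126·-0.35 − (-1.645)·0.21)/2.771 = -0.018.
Then σ = (x₂ − x₁)/(z₂ − z₁) = (0.21 − -0.35)/2.771 = 0.202.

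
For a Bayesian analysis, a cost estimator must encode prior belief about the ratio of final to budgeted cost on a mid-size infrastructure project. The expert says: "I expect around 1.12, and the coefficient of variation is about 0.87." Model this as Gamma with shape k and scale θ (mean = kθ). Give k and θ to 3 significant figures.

k ≈ 1.32, θ ≈ 0.848

For Gamma(k, scale θ): mean = kθ, variance = kθ², so CV = 1/√k.
CV = 0.87, hence k = 1/CV² = 1.32.
Then θ = mean/k = 1.12/1.32 = 0.848.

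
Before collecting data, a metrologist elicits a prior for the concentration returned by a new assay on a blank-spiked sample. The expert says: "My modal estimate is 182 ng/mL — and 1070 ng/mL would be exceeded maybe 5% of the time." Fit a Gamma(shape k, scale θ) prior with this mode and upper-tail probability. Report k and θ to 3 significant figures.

Gamma(k,θ) with k>1 has mode (k−1)θ, so θ = 182/(k−1).
Need P(X < 1070) = 0.95 with θ tied to k this way. Start at k = 2, θ = 182: P(X<1070) ≈ 0.981.
Too high — lower k to spread out. Iterating converges to k ≈ 1.73.
Then θ = 182/(1.73−1) ≈ 249.

k ≈ 1.73, θ ≈ 249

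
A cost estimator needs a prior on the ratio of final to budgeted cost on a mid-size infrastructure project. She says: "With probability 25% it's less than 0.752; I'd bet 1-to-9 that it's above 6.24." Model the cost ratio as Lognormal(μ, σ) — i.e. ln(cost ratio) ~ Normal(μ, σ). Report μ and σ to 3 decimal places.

If T ~ Lognormal(μ,σ) then ln T ~ Normal(μ,σ), so the p-quantile of ln T is μ + z_p·σ.
ln(0.752) = -0.285 and ln(6.24) = 1.831; z_{0.25} = -0.6745, z_{0.9} = 1.282.
σ = (1.831 − -0.285)/(1.282 − (-0.6745)) = 1.082.
μ = -0.285 − (-0.6745)·1.082 = 0.445.

μ ≈ 0.445, σ ≈ 1.082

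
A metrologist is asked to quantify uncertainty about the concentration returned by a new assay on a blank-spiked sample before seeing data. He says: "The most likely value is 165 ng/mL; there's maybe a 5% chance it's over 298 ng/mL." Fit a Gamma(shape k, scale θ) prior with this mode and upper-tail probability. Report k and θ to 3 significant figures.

Gamma(k,θ) with k>1 has mode (k−1)θ, so θ = 165/(k−1).
Need P(X < 298) = 0.95 with θ tied to k this way. Start at k = 2, θ = 165: P(X<298) ≈ 0.539.
Too low — raise k to concentrate. Iterating converges to k ≈ 8.97.
Then θ = 165/(8.97−1) ≈ 20.7.

k ≈ 8.97, θ ≈ 20.7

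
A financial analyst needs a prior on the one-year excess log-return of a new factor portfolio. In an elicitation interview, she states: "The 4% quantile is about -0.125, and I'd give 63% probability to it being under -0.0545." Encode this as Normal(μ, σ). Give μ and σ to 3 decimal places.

The p-quantile of Normal(μ,σ) is μ + z_p·σ, with z_{0.04} = -1.751 and z_{0.63} = 0.3319.
Eliminate σ: μ = (z₂·x₁ − z₁·x₂)/(z₂ − z₁) = (0.3319·-0.125 − (-1.751)·-0.0545)/2.083 = -0.066.
Then σ = (x₂ − x₁)/(z₂ − z₁) = (-0.0545 − -0.125)/2.083 = 0.034.

μ = -0.066, σ = 0.034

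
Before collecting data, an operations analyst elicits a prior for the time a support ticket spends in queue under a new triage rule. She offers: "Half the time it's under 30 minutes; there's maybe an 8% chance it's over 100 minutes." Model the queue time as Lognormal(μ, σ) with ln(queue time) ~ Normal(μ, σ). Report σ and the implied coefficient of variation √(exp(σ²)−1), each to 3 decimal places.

σ ≈ 0.857, CV ≈ 1.041

If T ~ Lognormal(μ,σ) then ln T ~ Normal(μ,σ), so the p-quantile of ln T is μ + z_p·σ.
ln(30) = 3.401 and ln(100) = 4.605; z_{0.5} = 0, z_{0.92} = 1.405.
σ = (4.605 − 3.401)/(1.405 − (0)) = 0.857.
μ = 3.401 − (0)·0.857 = 3.401.
CV = √(exp(σ²)−1) = √(exp(0.7342)−1) = 1.041.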